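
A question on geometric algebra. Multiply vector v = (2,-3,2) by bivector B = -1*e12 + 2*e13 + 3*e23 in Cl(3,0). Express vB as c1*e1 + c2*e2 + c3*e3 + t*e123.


vB has grade-1 (vector) and grade-3 (trivector) parts: vB = (v _| B) + (v ^ B).
Vector part <vB>_1:
  e1: -v2*b12 - v3*b13 = -(-3)*(-1) - (2)*(2) = -7
  e2: v1*b12 - v3*b23 = (2)*(-1) - (2)*(3) = -8
  e3: v1*b13 + v2*b23 = (2)*(2) + (-3)*(3) = -5
Trivector part <vB>_3:
  e123: v1*b23 - v2*b13 + v3*b12 = (2)*(3) - (-3)*(2) + (2)*(-1) = 10
vB = -7*e1 - 8*e2 - 5*e3 + 10*e123


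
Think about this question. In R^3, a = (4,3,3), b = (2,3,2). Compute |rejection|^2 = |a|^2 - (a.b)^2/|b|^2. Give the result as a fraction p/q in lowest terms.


|a|^2 = 4^2 + 3^2 + 3^2 = 34
|b|^2 = 2^2 + 3^2 + 2^2 = 17
a . b = 4*2 + 3*3 + 3*2 = 23
(a.b)^2 = 23^2 = 529
|rej|^2 = 34 - 529/17
= (578 - 529)/17
= 49/17
In lowest terms: 49/17


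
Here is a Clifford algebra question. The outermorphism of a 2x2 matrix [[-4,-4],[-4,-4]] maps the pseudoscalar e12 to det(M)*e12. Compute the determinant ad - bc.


The outermorphism of a linear map f sends e1^e2 to f(e1)^f(e2).
f(e1) = -4*e1 - 4*e2
f(e2) = -4*e1 - 4*e2
f(e1) ^ f(e2) = (-4*e1 - 4*e2) ^ (-4*e1 - 4*e2)
= (-4)*(-4)*e12 + (-4)*(-4)*e21
= (16 - 16)*e12
= 0*e12
Coefficient = 0


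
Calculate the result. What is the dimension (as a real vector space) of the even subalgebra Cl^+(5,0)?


Even subalgebra dimension = 2^(n-1)
n = 5 + 0 = 5
2^(5 - 1) = 2^4 = 16
Verification: sum of C(5,k) for even k = 1 + 10 + 5 = 16
Result = 16


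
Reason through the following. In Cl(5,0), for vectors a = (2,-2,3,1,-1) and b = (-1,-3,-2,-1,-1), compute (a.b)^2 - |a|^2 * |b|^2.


a . b = 2*(-1) + (-2)*(-3) + 3*(-2) + 1*(-1) + (-1)*(-1)
= -2 + 6 + (-6) + (-1) + 1 = -2
|a|^2 = 2^2 + (-2)^2 + 3^2 + 1^2 + (-1)^2 = 19
|b|^2 = (-1)^2 + (-3)^2 + (-2)^2 + (-1)^2 + (-1)^2 = 16
(a.b)^2 = (-2)^2 = 4
|a|^2 * |b|^2 = 19 * 16 = 304
Result = 4 - 304 = -300


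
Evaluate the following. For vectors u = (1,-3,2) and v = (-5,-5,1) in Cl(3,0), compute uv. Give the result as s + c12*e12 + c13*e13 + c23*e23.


In Cl(3,0): e_i^2 = 1, e_ie_j = -e_je_i for i != j.
Scalar part = u . v = 1*(-5) + (-3)*(-5) + 2*1
= -5 + 15 + 2 = 12
e12 coeff = 1*(-5) - (-3)*(-5) = -5 - 15 = -20
e13 coeff = 1*1 - 2*(-5) = 1 - (-10) = 11
e23 coeff = (-3)*1 - 2*(-5) = -3 - (-10) = 7
uv = 12 - 20*e12 + 11*e13 + 7*e23


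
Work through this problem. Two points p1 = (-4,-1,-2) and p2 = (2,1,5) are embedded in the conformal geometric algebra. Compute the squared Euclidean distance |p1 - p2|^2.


p1 - p2 = (-6, -2, -7)
|p1 - p2|^2 = (-6)^2 + (-2)^2 + (-7)^2
= 36 + 4 + 49
= 89


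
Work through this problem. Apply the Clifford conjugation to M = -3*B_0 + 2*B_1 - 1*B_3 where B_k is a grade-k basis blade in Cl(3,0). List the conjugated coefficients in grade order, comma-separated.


Clifford conjugate sign for grade k: (-1)^(k(k+1)/2)
Grade 0: (-1)^(0*1/2) = (-1)^0 = 1, coeff -3 -> -3
Grade 1: (-1)^(1*2/2) = (-1)^1 = -1, coeff 2 -> -2
Grade 3: (-1)^(3*4/2) = (-1)^6 = 1, coeff -1 -> -1
Conjugated coefficients: -3, -2, -1


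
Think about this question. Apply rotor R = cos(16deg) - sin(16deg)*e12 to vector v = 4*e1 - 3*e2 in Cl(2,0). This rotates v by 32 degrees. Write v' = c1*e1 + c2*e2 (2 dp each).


Rotor R = cos(16deg) - sin(16deg)*e12
Rotation angle theta = 2 * 16 = 32 degrees
v' = R*v*~R rotates v by theta.
cos(32deg) = 0.8480, sin(32deg) = 0.5299
v'_1 = 4*cos(32deg) - (-3)*sin(32deg)
= 4*0.8480 - (-3)*0.5299
= 4.98
v'_2 = 4*sin(32deg) + (-3)*cos(32deg)
= 4*0.5299 + (-3)*0.8480
= -0.42
v' = 4.98*e1 - 0.42*e2


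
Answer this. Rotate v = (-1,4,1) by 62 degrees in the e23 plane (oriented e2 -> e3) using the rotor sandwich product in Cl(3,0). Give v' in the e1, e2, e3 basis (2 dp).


Rotor R = cos(31deg) - sin(31deg)*e23
Rotation angle theta = 2 * 31 = 62 degrees in the e23 plane (e2 -> e3).
The component perpendicular to the plane (e1) is invariant: v'_1 = v1 = -1.00
cos(62deg) = 0.4695, sin(62deg) = 0.8829
v'_2 = v2*cos(theta) - v3*sin(theta) = 4*0.4695 - 1*0.8829 = 0.99
v'_3 = v2*sin(theta) + v3*cos(theta) = 4*0.8829 + 1*0.4695 = 4.00
v' = -1.00*e1 + 0.99*e2 + 4.00*e3


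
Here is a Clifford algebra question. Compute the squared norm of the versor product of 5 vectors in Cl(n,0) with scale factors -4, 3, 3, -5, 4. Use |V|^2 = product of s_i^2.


Each vector v_i has |v_i|^2 = s_i^2
Squared scales: (-4)^2 = 16, 3^2 = 9, 3^2 = 9, (-5)^2 = 25, 4^2 = 16
|V|^2 = 16 * 9 * 9 * 25 * 16
= 518400


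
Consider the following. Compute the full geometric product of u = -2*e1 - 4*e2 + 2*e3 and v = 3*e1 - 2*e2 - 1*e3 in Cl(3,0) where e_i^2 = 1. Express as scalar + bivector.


In Cl(3,0): e_i^2 = 1, e_ie_j = -e_je_i for i != j.
Scalar part = u . v = (-2)*3 + (-4)*(-2) + 2*(-1)
= -6 + 8 + (-2) = 0
e12 coeff = (-2)*(-2) - (-4)*3 = 4 - (-12) = 16
e13 coeff = (-2)*(-1) - 2*3 = 2 - 6 = -4
e23 coeff = (-4)*(-1) - 2*(-2) = 4 - (-4) = 8
uv = 0 + 16*e12 - 4*e13 + 8*e23


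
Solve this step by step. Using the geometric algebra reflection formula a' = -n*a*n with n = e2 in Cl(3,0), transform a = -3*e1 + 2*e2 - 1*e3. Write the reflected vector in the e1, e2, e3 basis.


Reflection formula: a' = -n*a*n, with n = e2 (unit vector, n^2 = 1).
For reflection through hyperplane perp to e2:
The component along e2 flips sign, others stay.
a = (-3, 2, -1)
a' = (-3, -2, -1)
a' = -3*e1 - 2*e2 - 1*e3


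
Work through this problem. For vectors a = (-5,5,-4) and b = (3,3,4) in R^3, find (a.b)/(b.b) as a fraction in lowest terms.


Projection coefficient = (a . b) / (b . b)
a . b = (-5)*3 + 5*3 + (-4)*4
= -15 + 15 + (-16) = -16
b . b = 3^2 + 3^2 + 4^2
= 9 + 9 + 16 = 34
Coefficient = -16/34
In lowest terms: -8/17


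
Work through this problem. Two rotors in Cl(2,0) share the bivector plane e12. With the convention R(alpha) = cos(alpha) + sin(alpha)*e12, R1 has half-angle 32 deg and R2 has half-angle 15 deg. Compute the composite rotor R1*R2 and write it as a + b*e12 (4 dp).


Same-plane rotors commute and their half-angles add:
R1*R2 = cos(a1 + a2) + sin(a1 + a2)*e12.
a1 + a2 = 32 + 15 = 47 deg
cos(47 deg) = 0.6820
sin(47 deg) = 0.7314
R1*R2 = 0.6820 + 0.7314*e12


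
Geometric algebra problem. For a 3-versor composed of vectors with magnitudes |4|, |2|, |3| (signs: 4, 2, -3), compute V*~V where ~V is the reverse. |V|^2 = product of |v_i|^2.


Each vector v_i has |v_i|^2 = s_i^2
Squared scales: 4^2 = 16, 2^2 = 4, (-3)^2 = 9
|V|^2 = 16 * 4 * 9
= 576


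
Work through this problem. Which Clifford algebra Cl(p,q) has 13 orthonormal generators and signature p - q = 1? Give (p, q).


We need p + q = 13 and p - q = 1.
Adding: 2p = 13 + 1 = 14, so p = 7.
Then q = 13 - 7 = 6.
(p, q) = (7, 6)


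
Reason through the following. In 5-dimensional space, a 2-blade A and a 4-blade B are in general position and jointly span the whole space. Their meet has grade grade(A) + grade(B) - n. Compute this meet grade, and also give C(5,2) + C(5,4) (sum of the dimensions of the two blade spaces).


Meet grade = grade(A) + grade(B) - n
= 2 + 4 - 5 = 1
C(5,2) = 10
C(5,4) = 5
dim_A + dim_B = 10 + 5 = 15


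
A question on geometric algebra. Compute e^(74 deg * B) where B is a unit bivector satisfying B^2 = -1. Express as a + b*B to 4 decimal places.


For a unit bivector B with B^2 = -1, the exponential series gives
e^(theta*B) = cos(theta) + sin(theta)*B (the GA analogue of Euler's formula).
theta = 74 degrees = 1.291544 rad
cos(74 deg) = 0.2756
sin(74 deg) = 0.9613
exp(theta*B) = 0.2756 + 0.9613*B


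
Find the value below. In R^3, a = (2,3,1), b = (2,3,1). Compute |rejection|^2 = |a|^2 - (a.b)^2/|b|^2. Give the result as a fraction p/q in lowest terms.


|a|^2 = 2^2 + 3^2 + 1^2 = 14
|b|^2 = 2^2 + 3^2 + 1^2 = 14
a . b = 2*2 + 3*3 + 1*1 = 14
(a.b)^2 = 14^2 = 196
|rej|^2 = 14 - 196/14
= (196 - 196)/14
= 0/14
In lowest terms: 0/1


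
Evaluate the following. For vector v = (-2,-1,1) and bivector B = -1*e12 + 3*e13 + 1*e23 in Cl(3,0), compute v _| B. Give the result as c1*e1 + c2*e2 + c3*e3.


Left contraction v _| B = <vB>_1 (grade-1 part of the geometric product vB).
Using e1_|e12 = e2, e2_|e12 = -e1, e1_|e13 = e3, e3_|e13 = -e1, e2_|e23 = e3, e3_|e23 = -e2:
e1 coeff: -v2*b12 - v3*b13 = -(-1)*(-1) - (1)*(3) = -4
e2 coeff: v1*b12 - v3*b23 = (-2)*(-1) - (1)*(1) = 1
e3 coeff: v1*b13 + v2*b23 = (-2)*(3) + (-1)*(1) = -7
v _| B = -4*e1 + 1*e2 - 7*e3


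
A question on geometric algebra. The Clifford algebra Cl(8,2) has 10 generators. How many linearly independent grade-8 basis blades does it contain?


Number of grade-k basis blades in Cl(p,q) with n = p + q is C(n, k).
n = 8 + 2 = 10
C(10, 8) = 10! / (8! * 2!)
= 3628800 / (40320 * 2)
= 45


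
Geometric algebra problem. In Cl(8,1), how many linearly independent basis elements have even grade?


Even subalgebra dimension = 2^(n-1)
n = 8 + 1 = 9
2^(9 - 1) = 2^8 = 256
Verification: sum of C(9,k) for even k = 1 + 36 + 126 + 84 + 9 = 256
Result = 256


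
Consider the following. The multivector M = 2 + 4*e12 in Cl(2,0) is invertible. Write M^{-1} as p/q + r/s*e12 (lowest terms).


M = 2 + 4*e12, where e12^2 = -1.
Since M commutes with its reverse ~M = a - b*e12, M * ~M = a^2 - b^2*e12^2 = a^2 + b^2.
So M^{-1} = ~M / (a^2 + b^2) = (a - b*e12)/(a^2 + b^2).
a^2 + b^2 = 4 + 16 = 20
Scalar part = 2/20 = 1/10
Bivector coeff = -4/20 = -1/5
M^{-1} = 1/10 - 1/5*e12


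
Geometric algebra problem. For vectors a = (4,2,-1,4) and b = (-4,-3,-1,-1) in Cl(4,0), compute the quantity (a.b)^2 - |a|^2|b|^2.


a . b = 4*(-4) + 2*(-3) + (-1)*(-1) + 4*(-1)
= -16 + (-6) + 1 + (-4) = -25
|a|^2 = 4^2 + 2^2 + (-1)^2 + 4^2 = 37
|b|^2 = (-4)^2 + (-3)^2 + (-1)^2 + (-1)^2 = 27
(a.b)^2 = (-25)^2 = 625
|a|^2 * |b|^2 = 37 * 27 = 999
Result = 625 - 999 = -374


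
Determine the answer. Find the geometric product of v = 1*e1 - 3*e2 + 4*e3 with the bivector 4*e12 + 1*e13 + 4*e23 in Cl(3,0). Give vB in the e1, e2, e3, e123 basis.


vB has grade-1 (vector) and grade-3 (trivector) parts: vB = (v _| B) + (v ^ B).
Vector part <vB>_1:
  e1: -v2*b12 - v3*b13 = -(-3)*(4) - (4)*(1) = 8
  e2: v1*b12 - v3*b23 = (1)*(4) - (4)*(4) = -12
  e3: v1*b13 + v2*b23 = (1)*(1) + (-3)*(4) = -11
Trivector part <vB>_3:
  e123: v1*b23 - v2*b13 + v3*b12 = (1)*(4) - (-3)*(1) + (4)*(4) = 23
vB = 8*e1 - 12*e2 - 11*e3 + 23*e123


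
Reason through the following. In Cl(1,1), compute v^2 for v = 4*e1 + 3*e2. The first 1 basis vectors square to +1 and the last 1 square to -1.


v^2 = sum of c_i^2 * e_i^2
Positive signature terms (e_i^2 = +1): 4^2 = 16
Negative signature terms (e_j^2 = -1): 3^2 = 9
v^2 = 16 - 9 = 7


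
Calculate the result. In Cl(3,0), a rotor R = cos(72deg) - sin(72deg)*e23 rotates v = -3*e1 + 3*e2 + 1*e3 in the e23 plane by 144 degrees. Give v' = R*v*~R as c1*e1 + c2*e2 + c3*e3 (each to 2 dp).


Rotor R = cos(72deg) - sin(72deg)*e23
Rotation angle theta = 2 * 72 = 144 degrees in the e23 plane (e2 -> e3).
The component perpendicular to the plane (e1) is invariant: v'_1 = v1 = -3.00
cos(144deg) = -0.8090, sin(144deg) = 0.5878
v'_2 = v2*cos(theta) - v3*sin(theta) = 3*(-0.8090) - 1*0.5878 = -3.01
v'_3 = v2*sin(theta) + v3*cos(theta) = 3*0.5878 + 1*(-0.8090) = 0.95
v' = -3.00*e1 - 3.01*e2 + 0.95*e3


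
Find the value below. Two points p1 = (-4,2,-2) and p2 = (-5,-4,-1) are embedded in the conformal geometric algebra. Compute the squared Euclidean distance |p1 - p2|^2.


p1 - p2 = (1, 6, -1)
|p1 - p2|^2 = 1^2 + 6^2 + (-1)^2
= 1 + 36 + 1
= 38


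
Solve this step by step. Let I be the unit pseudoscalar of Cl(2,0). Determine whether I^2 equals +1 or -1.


The pseudoscalar I = e1...e_n (product of all n generators) of Cl(p,q) satisfies I^2 = (-1)^(q + n(n-1)/2).
p = 2, q = 0, n = p + q = 2
n(n-1)/2 = 2 * 1 / 2 = 1
Exponent = q + n(n-1)/2 = 0 + 1 = 1
I^2 = (-1)^1 = -1


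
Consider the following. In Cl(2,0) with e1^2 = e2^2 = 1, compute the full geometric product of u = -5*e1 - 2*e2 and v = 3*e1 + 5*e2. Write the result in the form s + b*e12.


Expand: (-5*e1 - 2*e2)(3*e1 + 5*e2)
= (-5)*3*e1e1 + (-5)*5*e1e2 + (-2)*3*e2e1 + (-2)*5*e2e2
Using e1^2 = e2^2 = 1, e2e1 = -e1e2:
Scalar part s = (-5)*3 + (-2)*5 = -15 + (-10) = -25
Bivector part b = (-5)*5 - (-2)*3 = -25 - (-6) = -19
uv = -25 - 19*e12


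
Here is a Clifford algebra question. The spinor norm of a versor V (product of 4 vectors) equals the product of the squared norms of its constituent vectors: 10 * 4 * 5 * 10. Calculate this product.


Spinor norm N(V) = |v1|^2 * |v2|^2 * ... * |v4|^2
= 10 * 4 * 5 * 10
Running product: 10, 40, 200, 2000
N(V) = 2000


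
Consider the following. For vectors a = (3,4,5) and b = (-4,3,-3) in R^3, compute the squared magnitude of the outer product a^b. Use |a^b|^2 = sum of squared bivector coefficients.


a wedge b = (a1*b2 - a2*b1)*e12 + (a1*b3 - a3*b1)*e13 + (a2*b3 - a3*b2)*e23
e12 coeff: 3*3 - 4*(-4) = 9 - (-16) = 25
e13 coeff: 3*(-3) - 5*(-4) = -9 - (-20) = 11
e23 coeff: 4*(-3) - 5*3 = -12 - 15 = -27
|a wedge b|^2 = 25^2 + 11^2 + (-27)^2
= 625 + 121 + 729
= 1475


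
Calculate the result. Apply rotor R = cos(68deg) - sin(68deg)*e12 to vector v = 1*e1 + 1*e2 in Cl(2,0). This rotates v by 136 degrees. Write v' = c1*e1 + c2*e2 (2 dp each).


Rotor R = cos(68deg) - sin(68deg)*e12
Rotation angle theta = 2 * 68 = 136 degrees
v' = R*v*~R rotates v by theta.
cos(136deg) = -0.7193, sin(136deg) = 0.6947
v'_1 = 1*cos(136deg) - 1*sin(136deg)
= 1*(-0.7193) - 1*0.6947
= -1.41
v'_2 = 1*sin(136deg) + 1*cos(136deg)
= 1*0.6947 + 1*(-0.7193)
= -0.02
v' = -1.41*e1 - 0.02*e2


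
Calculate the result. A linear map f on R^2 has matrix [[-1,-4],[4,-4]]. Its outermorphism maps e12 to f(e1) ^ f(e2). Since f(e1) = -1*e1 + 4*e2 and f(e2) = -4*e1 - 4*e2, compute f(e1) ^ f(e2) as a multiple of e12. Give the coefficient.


The outermorphism of a linear map f sends e1^e2 to f(e1)^f(e2).
f(e1) = -1*e1 + 4*e2
f(e2) = -4*e1 - 4*e2
f(e1) ^ f(e2) = (-1*e1 + 4*e2) ^ (-4*e1 - 4*e2)
= (-1)*(-4)*e12 + 4*(-4)*e21
= (4 - (-16))*e12
= 20*e12
Coefficient = 20


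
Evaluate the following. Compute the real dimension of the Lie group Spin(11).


Spin(n) double-covers SO(n); both have Lie algebra so(n) of dimension n(n-1)/2.
n = 11
n(n-1) = 11 * 10 = 110
dim Spin(11) = 110/2 = 55


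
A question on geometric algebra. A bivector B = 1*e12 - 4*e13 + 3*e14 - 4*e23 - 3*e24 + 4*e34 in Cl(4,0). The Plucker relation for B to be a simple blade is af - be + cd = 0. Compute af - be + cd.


Plucker relation: af - be + cd
a*f = 1*4 = 4
b*e = (-4)*(-3) = 12
c*d = 3*(-4) = -12
af - be + cd = 4 - 12 + (-12)
= -20


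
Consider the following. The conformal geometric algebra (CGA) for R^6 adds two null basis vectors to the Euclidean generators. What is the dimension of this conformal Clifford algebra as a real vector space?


The conformal model of R^6 uses Cl(7,1): the 6 Euclidean generators plus two extra orthogonal generators e+ (e+^2 = +1) and e- (e-^2 = -1), from which the null vectors e0, einf are built.
Number of generators m = 6 + 2 = 8.
dim Cl(p,q) = 2^m = 2^8 = 256


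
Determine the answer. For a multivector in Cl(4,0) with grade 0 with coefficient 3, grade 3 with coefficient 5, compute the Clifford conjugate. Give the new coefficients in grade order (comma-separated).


Clifford conjugate sign for grade k: (-1)^(k(k+1)/2)
Grade 0: (-1)^(0*1/2) = (-1)^0 = 1, coeff 3 -> 3
Grade 3: (-1)^(3*4/2) = (-1)^6 = 1, coeff 5 -> 5
Conjugated coefficients: 3, 5


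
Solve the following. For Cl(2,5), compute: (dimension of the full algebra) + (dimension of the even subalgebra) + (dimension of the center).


n = 2 + 5 = 7
Total dim = 2^7 = 128
Even subalgebra dim = 2^6 = 64
n is odd, so center dim = 2
Sum = 128 + 64 + 2 = 194


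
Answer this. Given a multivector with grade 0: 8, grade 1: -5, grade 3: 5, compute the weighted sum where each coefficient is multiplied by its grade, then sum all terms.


Grade-weighted sum = sum of grade_k * coefficient_k
0*8 = 0
1*(-5) = -5
3*5 = 15
Total = 0 + (-5) + 15 = 10


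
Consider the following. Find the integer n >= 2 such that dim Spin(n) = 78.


dim Spin(n) = dim so(n) = n(n-1)/2.
Solve n(n-1)/2 = 78, i.e. n^2 - n - 156 = 0.
Discriminant = 1 + 8*78 = 625
n = (1 + sqrt(625))/2 = (1 + 25)/2 = 13


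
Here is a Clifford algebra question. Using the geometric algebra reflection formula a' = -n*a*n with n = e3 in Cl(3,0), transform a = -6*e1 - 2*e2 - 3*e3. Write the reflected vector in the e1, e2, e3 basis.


Reflection formula: a' = -n*a*n, with n = e3 (unit vector, n^2 = 1).
For reflection through hyperplane perp to e3:
The component along e3 flips sign, others stay.
a = (-6, -2, -3)
a' = (-6, -2, 3)
a' = -6*e1 - 2*e2 + 3*e3


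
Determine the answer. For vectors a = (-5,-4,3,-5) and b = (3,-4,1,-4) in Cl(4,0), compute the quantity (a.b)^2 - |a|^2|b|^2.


a . b = (-5)*3 + (-4)*(-4) + 3*1 + (-5)*(-4)
= -15 + 16 + 3 + 20 = 24
|a|^2 = (-5)^2 + (-4)^2 + 3^2 + (-5)^2 = 75
|b|^2 = 3^2 + (-4)^2 + 1^2 + (-4)^2 = 42
(a.b)^2 = 24^2 = 576
|a|^2 * |b|^2 = 75 * 42 = 3150
Result = 576 - 3150 = -2574


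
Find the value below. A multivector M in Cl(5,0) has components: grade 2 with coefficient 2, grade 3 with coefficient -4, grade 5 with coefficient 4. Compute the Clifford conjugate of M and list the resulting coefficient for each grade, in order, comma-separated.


Clifford conjugate sign for grade k: (-1)^(k(k+1)/2)
Grade 2: (-1)^(2*3/2) = (-1)^3 = -1, coeff 2 -> -2
Grade 3: (-1)^(3*4/2) = (-1)^6 = 1, coeff -4 -> -4
Grade 5: (-1)^(5*6/2) = (-1)^15 = -1, coeff 4 -> -4
Conjugated coefficients: -2, -4, -4


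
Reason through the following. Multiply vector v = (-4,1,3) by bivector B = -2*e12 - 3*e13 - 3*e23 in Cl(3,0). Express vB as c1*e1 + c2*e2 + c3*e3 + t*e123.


vB has grade-1 (vector) and grade-3 (trivector) parts: vB = (v _| B) + (v ^ B).
Vector part <vB>_1:
  e1: -v2*b12 - v3*b13 = -(1)*(-2) - (3)*(-3) = 11
  e2: v1*b12 - v3*b23 = (-4)*(-2) - (3)*(-3) = 17
  e3: v1*b13 + v2*b23 = (-4)*(-3) + (1)*(-3) = 9
Trivector part <vB>_3:
  e123: v1*b23 - v2*b13 + v3*b12 = (-4)*(-3) - (1)*(-3) + (3)*(-2) = 9
vB = 11*e1 + 17*e2 + 9*e3 + 9*e123


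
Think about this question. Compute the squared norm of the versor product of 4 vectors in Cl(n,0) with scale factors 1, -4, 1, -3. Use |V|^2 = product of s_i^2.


Each vector v_i has |v_i|^2 = s_i^2
Squared scales: 1^2 = 1, (-4)^2 = 16, 1^2 = 1, (-3)^2 = 9
|V|^2 = 1 * 16 * 1 * 9
= 144


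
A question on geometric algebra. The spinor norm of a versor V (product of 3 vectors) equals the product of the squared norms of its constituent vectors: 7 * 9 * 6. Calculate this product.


Spinor norm N(V) = |v1|^2 * |v2|^2 * ... * |v3|^2
= 7 * 9 * 6
Running product: 7, 63, 378
N(V) = 378


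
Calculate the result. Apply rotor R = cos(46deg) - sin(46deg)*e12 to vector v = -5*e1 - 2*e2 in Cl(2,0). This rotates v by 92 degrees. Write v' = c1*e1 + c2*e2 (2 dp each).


Rotor R = cos(46deg) - sin(46deg)*e12
Rotation angle theta = 2 * 46 = 92 degrees
v' = R*v*~R rotates v by theta.
cos(92deg) = -0.0349, sin(92deg) = 0.9994
v'_1 = -5*cos(92deg) - (-2)*sin(92deg)
= -5*(-0.0349) - (-2)*0.9994
= 2.17
v'_2 = -5*sin(92deg) + (-2)*cos(92deg)
= -5*0.9994 + (-2)*(-0.0349)
= -4.93
v' = 2.17*e1 - 4.93*e2


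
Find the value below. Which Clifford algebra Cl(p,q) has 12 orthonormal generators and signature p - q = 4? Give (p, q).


We need p + q = 12 and p - q = 4.
Adding: 2p = 12 + 4 = 16, so p = 8.
Then q = 12 - 8 = 4.
(p, q) = (8, 4)


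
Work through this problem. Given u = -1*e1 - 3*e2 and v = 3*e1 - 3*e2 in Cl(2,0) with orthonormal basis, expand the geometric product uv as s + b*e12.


Expand: (-1*e1 - 3*e2)(3*e1 - 3*e2)
= (-1)*3*e1e1 + (-1)*(-3)*e1e2 + (-3)*3*e2e1 + (-3)*(-3)*e2e2
Using e1^2 = e2^2 = 1, e2e1 = -e1e2:
Scalar part s = (-1)*3 + (-3)*(-3) = -3 + 9 = 6
Bivector part b = (-1)*(-3) - (-3)*3 = 3 - (-9) = 12
uv = 6 + 12*e12


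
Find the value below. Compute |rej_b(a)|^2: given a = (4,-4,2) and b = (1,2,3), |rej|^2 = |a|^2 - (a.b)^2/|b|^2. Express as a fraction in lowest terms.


|a|^2 = 4^2 + (-4)^2 + 2^2 = 36
|b|^2 = 1^2 + 2^2 + 3^2 = 14
a . b = 4*1 + (-4)*2 + 2*3 = 2
(a.b)^2 = 2^2 = 4
|rej|^2 = 36 - 4/14
= (504 - 4)/14
= 500/14
In lowest terms: 250/7


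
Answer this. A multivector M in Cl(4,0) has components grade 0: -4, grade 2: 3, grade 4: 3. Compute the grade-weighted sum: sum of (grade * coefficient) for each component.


Grade-weighted sum = sum of grade_k * coefficient_k
0*(-4) = 0
2*3 = 6
4*3 = 12
Total = 0 + 6 + 12 = 18


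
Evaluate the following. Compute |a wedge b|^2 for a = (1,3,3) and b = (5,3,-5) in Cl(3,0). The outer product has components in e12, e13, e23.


a wedge b = (a1*b2 - a2*b1)*e12 + (a1*b3 - a3*b1)*e13 + (a2*b3 - a3*b2)*e23
e12 coeff: 1*3 - 3*5 = 3 - 15 = -12
e13 coeff: 1*(-5) - 3*5 = -5 - 15 = -20
e23 coeff: 3*(-5) - 3*3 = -15 - 9 = -24
|a wedge b|^2 = (-12)^2 + (-20)^2 + (-24)^2
= 144 + 400 + 576
= 1120


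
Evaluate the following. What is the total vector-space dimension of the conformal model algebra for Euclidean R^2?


The conformal model of R^2 uses Cl(3,1): the 2 Euclidean generators plus two extra orthogonal generators e+ (e+^2 = +1) and e- (e-^2 = -1), from which the null vectors e0, einf are built.
Number of generators m = 2 + 2 = 4.
dim Cl(p,q) = 2^m = 2^4 = 16


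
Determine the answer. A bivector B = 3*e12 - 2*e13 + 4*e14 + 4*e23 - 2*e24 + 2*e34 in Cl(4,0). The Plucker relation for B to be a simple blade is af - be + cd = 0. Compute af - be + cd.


Plucker relation: af - be + cd
a*f = 3*2 = 6
b*e = (-2)*(-2) = 4
c*d = 4*4 = 16
af - be + cd = 6 - 4 + 16
= 18


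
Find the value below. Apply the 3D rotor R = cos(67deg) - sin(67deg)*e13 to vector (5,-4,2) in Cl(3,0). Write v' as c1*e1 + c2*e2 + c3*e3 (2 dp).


Rotor R = cos(67deg) - sin(67deg)*e13
Rotation angle theta = 2 * 67 = 134 degrees in the e13 plane (e1 -> e3).
The component perpendicular to the plane (e2) is invariant: v'_2 = v2 = -4.00
cos(134deg) = -0.6947, sin(134deg) = 0.7193
v'_1 = v1*cos(theta) - v3*sin(theta) = 5*(-0.6947) - 2*0.7193 = -4.91
v'_3 = v1*sin(theta) + v3*cos(theta) = 5*0.7193 + 2*(-0.6947) = 2.21
v' = -4.91*e1 - 4.00*e2 + 2.21*e3


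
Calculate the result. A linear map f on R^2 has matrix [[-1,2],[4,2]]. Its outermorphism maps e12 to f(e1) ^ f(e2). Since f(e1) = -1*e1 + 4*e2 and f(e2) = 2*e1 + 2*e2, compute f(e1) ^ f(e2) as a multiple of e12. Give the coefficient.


The outermorphism of a linear map f sends e1^e2 to f(e1)^f(e2).
f(e1) = -1*e1 + 4*e2
f(e2) = 2*e1 + 2*e2
f(e1) ^ f(e2) = (-1*e1 + 4*e2) ^ (2*e1 + 2*e2)
= (-1)*2*e12 + 4*2*e21
= (-2 - 8)*e12
= -10*e12
Coefficient = -10


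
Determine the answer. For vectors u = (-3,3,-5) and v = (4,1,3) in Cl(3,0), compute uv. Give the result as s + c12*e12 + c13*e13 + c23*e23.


In Cl(3,0): e_i^2 = 1, e_ie_j = -e_je_i for i != j.
Scalar part = u . v = (-3)*4 + 3*1 + (-5)*3
= -12 + 3 + (-15) = -24
e12 coeff = (-3)*1 - 3*4 = -3 - 12 = -15
e13 coeff = (-3)*3 - (-5)*4 = -9 - (-20) = 11
e23 coeff = 3*3 - (-5)*1 = 9 - (-5) = 14
uv = -24 - 15*e12 + 11*e13 + 14*e23


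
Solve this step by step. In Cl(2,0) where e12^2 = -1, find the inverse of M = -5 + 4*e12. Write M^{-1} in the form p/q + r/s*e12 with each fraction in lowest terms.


M = -5 + 4*e12, where e12^2 = -1.
Since M commutes with its reverse ~M = a - b*e12, M * ~M = a^2 - b^2*e12^2 = a^2 + b^2.
So M^{-1} = ~M / (a^2 + b^2) = (a - b*e12)/(a^2 + b^2).
a^2 + b^2 = 25 + 16 = 41
Scalar part = -5/41 = -5/41
Bivector coeff = -4/41 = -4/41
M^{-1} = -5/41 - 4/41*e12


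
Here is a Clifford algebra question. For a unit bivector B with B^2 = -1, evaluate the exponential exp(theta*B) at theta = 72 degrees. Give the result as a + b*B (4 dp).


For a unit bivector B with B^2 = -1, the exponential series gives
e^(theta*B) = cos(theta) + sin(theta)*B (the GA analogue of Euler's formula).
theta = 72 degrees = 1.256637 rad
cos(72 deg) = 0.3090
sin(72 deg) = 0.9511
exp(theta*B) = 0.3090 + 0.9511*B


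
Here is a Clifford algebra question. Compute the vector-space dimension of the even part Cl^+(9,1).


Even subalgebra dimension = 2^(n-1)
n = 9 + 1 = 10
2^(10 - 1) = 2^9 = 512
Verification: sum of C(10,k) for even k = 1 + 45 + 210 + 210 + 45 + 1 = 512
Result = 512


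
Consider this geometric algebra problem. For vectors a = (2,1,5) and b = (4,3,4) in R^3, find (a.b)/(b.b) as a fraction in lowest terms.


Projection coefficient = (a . b) / (b . b)
a . b = 2*4 + 1*3 + 5*4
= 8 + 3 + 20 = 31
b . b = 4^2 + 3^2 + 4^2
= 16 + 9 + 16 = 41
Coefficient = 31/41
In lowest terms: 31/41


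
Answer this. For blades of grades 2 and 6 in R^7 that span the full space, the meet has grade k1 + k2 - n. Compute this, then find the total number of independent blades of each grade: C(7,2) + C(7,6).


Meet grade = grade(A) + grade(B) - n
= 2 + 6 - 7 = 1
C(7,2) = 21
C(7,6) = 7
dim_A + dim_B = 21 + 7 = 28


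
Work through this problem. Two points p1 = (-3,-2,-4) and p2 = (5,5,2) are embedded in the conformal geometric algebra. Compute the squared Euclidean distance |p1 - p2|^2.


p1 - p2 = (-8, -7, -6)
|p1 - p2|^2 = (-8)^2 + (-7)^2 + (-6)^2
= 64 + 49 + 36
= 149


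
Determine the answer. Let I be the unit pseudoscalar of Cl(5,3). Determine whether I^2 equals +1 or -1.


The pseudoscalar I = e1...e_n (product of all n generators) of Cl(p,q) satisfies I^2 = (-1)^(q + n(n-1)/2).
p = 5, q = 3, n = p + q = 8
n(n-1)/2 = 8 * 7 / 2 = 28
Exponent = q + n(n-1)/2 = 3 + 28 = 31
I^2 = (-1)^31 = -1


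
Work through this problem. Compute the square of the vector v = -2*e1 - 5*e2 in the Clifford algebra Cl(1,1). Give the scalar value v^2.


v^2 = sum of c_i^2 * e_i^2
Positive signature terms (e_i^2 = +1): (-2)^2 = 4
Negative signature terms (e_j^2 = -1): (-5)^2 = 25
v^2 = 4 - 25 = -21


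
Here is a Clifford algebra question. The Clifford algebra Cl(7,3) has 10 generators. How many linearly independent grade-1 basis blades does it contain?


Number of grade-k basis blades in Cl(p,q) with n = p + q is C(n, k).
n = 7 + 3 = 10
C(10, 1) = 10! / (1! * 9!)
= 3628800 / (1 * 362880)
= 10


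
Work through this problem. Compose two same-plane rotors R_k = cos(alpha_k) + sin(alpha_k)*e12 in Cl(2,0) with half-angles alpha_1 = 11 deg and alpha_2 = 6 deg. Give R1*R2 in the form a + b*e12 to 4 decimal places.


Same-plane rotors commute and their half-angles add:
R1*R2 = cos(a1 + a2) + sin(a1 + a2)*e12.
a1 + a2 = 11 + 6 = 17 deg
cos(17 deg) = 0.9563
sin(17 deg) = 0.2924
R1*R2 = 0.9563 + 0.2924*e12


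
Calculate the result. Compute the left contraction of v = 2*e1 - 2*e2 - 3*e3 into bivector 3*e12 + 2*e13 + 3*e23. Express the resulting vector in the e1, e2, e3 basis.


Left contraction v _| B = <vB>_1 (grade-1 part of the geometric product vB).
Using e1_|e12 = e2, e2_|e12 = -e1, e1_|e13 = e3, e3_|e13 = -e1, e2_|e23 = e3, e3_|e23 = -e2:
e1 coeff: -v2*b12 - v3*b13 = -(-2)*(3) - (-3)*(2) = 12
e2 coeff: v1*b12 - v3*b23 = (2)*(3) - (-3)*(3) = 15
e3 coeff: v1*b13 + v2*b23 = (2)*(2) + (-2)*(3) = -2
v _| B = 12*e1 + 15*e2 - 2*e3


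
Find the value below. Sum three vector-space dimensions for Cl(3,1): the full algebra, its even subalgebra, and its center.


n = 3 + 1 = 4
Total dim = 2^4 = 16
Even subalgebra dim = 2^3 = 8
n is even, so center dim = 1
Sum = 16 + 8 + 1 = 25


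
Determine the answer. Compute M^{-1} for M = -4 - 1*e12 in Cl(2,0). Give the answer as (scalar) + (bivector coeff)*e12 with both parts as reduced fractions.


M = -4 - 1*e12, where e12^2 = -1.
Since M commutes with its reverse ~M = a - b*e12, M * ~M = a^2 - b^2*e12^2 = a^2 + b^2.
So M^{-1} = ~M / (a^2 + b^2) = (a - b*e12)/(a^2 + b^2).
a^2 + b^2 = 16 + 1 = 17
Scalar part = -4/17 = -4/17
Bivector coeff = 1/17 = 1/17
M^{-1} = -4/17 + 1/17*e12


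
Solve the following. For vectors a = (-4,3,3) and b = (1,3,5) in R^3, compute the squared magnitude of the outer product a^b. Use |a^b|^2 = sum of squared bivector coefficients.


a wedge b = (a1*b2 - a2*b1)*e12 + (a1*b3 - a3*b1)*e13 + (a2*b3 - a3*b2)*e23
e12 coeff: (-4)*3 - 3*1 = -12 - 3 = -15
e13 coeff: (-4)*5 - 3*1 = -20 - 3 = -23
e23 coeff: 3*5 - 3*3 = 15 - 9 = 6
|a wedge b|^2 = (-15)^2 + (-23)^2 + 6^2
= 225 + 529 + 36
= 790


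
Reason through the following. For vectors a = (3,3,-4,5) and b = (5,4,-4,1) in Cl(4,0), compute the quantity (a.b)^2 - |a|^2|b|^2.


a . b = 3*5 + 3*4 + (-4)*(-4) + 5*1
= 15 + 12 + 16 + 5 = 48
|a|^2 = 3^2 + 3^2 + (-4)^2 + 5^2 = 59
|b|^2 = 5^2 + 4^2 + (-4)^2 + 1^2 = 58
(a.b)^2 = 48^2 = 2304
|a|^2 * |b|^2 = 59 * 58 = 3422
Result = 2304 - 3422 = -1118


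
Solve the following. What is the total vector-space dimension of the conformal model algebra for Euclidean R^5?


The conformal model of R^5 uses Cl(6,1): the 5 Euclidean generators plus two extra orthogonal generators e+ (e+^2 = +1) and e- (e-^2 = -1), from which the null vectors e0, einf are built.
Number of generators m = 5 + 2 = 7.
dim Cl(p,q) = 2^m = 2^7 = 128


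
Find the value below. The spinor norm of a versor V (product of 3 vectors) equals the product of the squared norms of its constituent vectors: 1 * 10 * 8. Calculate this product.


Spinor norm N(V) = |v1|^2 * |v2|^2 * ... * |v3|^2
= 1 * 10 * 8
Running product: 1, 10, 80
N(V) = 80


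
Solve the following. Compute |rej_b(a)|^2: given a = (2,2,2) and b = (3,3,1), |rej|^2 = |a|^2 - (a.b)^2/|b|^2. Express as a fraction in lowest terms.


|a|^2 = 2^2 + 2^2 + 2^2 = 12
|b|^2 = 3^2 + 3^2 + 1^2 = 19
a . b = 2*3 + 2*3 + 2*1 = 14
(a.b)^2 = 14^2 = 196
|rej|^2 = 12 - 196/19
= (228 - 196)/19
= 32/19
In lowest terms: 32/19


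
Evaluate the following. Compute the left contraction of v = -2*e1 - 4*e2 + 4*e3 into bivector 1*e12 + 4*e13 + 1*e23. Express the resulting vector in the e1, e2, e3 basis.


Left contraction v _| B = <vB>_1 (grade-1 part of the geometric product vB).
Using e1_|e12 = e2, e2_|e12 = -e1, e1_|e13 = e3, e3_|e13 = -e1, e2_|e23 = e3, e3_|e23 = -e2:
e1 coeff: -v2*b12 - v3*b13 = -(-4)*(1) - (4)*(4) = -12
e2 coeff: v1*b12 - v3*b23 = (-2)*(1) - (4)*(1) = -6
e3 coeff: v1*b13 + v2*b23 = (-2)*(4) + (-4)*(1) = -12
v _| B = -12*e1 - 6*e2 - 12*e3


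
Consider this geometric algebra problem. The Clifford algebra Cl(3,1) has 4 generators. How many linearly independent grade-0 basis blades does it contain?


Number of grade-k basis blades in Cl(p,q) with n = p + q is C(n, k).
n = 3 + 1 = 4
C(4, 0) = 4! / (0! * 4!)
= 24 / (1 * 24)
= 1


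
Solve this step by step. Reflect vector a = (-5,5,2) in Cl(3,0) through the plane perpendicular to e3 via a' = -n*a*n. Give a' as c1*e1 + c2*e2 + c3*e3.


Reflection formula: a' = -n*a*n, with n = e3 (unit vector, n^2 = 1).
For reflection through hyperplane perp to e3:
The component along e3 flips sign, others stay.
a = (-5, 5, 2)
a' = (-5, 5, -2)
a' = -5*e1 + 5*e2 - 2*e3


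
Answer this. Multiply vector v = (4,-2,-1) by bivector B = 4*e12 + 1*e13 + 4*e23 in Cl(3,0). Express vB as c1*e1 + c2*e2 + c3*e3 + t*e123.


vB has grade-1 (vector) and grade-3 (trivector) parts: vB = (v _| B) + (v ^ B).
Vector part <vB>_1:
  e1: -v2*b12 - v3*b13 = -(-2)*(4) - (-1)*(1) = 9
  e2: v1*b12 - v3*b23 = (4)*(4) - (-1)*(4) = 20
  e3: v1*b13 + v2*b23 = (4)*(1) + (-2)*(4) = -4
Trivector part <vB>_3:
  e123: v1*b23 - v2*b13 + v3*b12 = (4)*(4) - (-2)*(1) + (-1)*(4) = 14
vB = 9*e1 + 20*e2 - 4*e3 + 14*e123


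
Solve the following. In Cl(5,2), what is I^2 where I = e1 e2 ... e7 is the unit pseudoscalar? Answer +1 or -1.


The pseudoscalar I = e1...e_n (product of all n generators) of Cl(p,q) satisfies I^2 = (-1)^(q + n(n-1)/2).
p = 5, q = 2, n = p + q = 7
n(n-1)/2 = 7 * 6 / 2 = 21
Exponent = q + n(n-1)/2 = 2 + 21 = 23
I^2 = (-1)^23 = -1


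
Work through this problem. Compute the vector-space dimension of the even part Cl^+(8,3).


Even subalgebra dimension = 2^(n-1)
n = 8 + 3 = 11
2^(11 - 1) = 2^10 = 1024
Verification: sum of C(11,k) for even k = 1 + 55 + 330 + 462 + 165 + 11 = 1024
Result = 1024


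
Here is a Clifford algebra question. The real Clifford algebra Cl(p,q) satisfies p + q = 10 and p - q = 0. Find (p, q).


We need p + q = 10 and p - q = 0.
Adding: 2p = 10 + 0 = 10, so p = 5.
Then q = 10 - 5 = 5.
(p, q) = (5, 5)


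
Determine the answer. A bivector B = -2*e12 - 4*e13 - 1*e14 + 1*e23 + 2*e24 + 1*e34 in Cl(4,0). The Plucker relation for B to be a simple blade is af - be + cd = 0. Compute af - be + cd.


Plucker relation: af - be + cd
a*f = (-2)*1 = -2
b*e = (-4)*2 = -8
c*d = (-1)*1 = -1
af - be + cd = -2 - (-8) + (-1)
= 5


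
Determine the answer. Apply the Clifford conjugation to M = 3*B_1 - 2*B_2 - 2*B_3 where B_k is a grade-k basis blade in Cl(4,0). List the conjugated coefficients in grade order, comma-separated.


Clifford conjugate sign for grade k: (-1)^(k(k+1)/2)
Grade 1: (-1)^(1*2/2) = (-1)^1 = -1, coeff 3 -> -3
Grade 2: (-1)^(2*3/2) = (-1)^3 = -1, coeff -2 -> 2
Grade 3: (-1)^(3*4/2) = (-1)^6 = 1, coeff -2 -> -2
Conjugated coefficients: -3, 2, -2


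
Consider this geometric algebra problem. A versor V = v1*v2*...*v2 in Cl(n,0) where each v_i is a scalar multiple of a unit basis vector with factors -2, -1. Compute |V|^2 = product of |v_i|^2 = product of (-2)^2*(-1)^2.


Each vector v_i has |v_i|^2 = s_i^2
Squared scales: (-2)^2 = 4, (-1)^2 = 1
|V|^2 = 4 * 1
= 4


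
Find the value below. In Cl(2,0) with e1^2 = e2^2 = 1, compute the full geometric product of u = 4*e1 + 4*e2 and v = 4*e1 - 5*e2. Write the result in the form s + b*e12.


Expand: (4*e1 + 4*e2)(4*e1 - 5*e2)
= 4*4*e1e1 + 4*(-5)*e1e2 + 4*4*e2e1 + 4*(-5)*e2e2
Using e1^2 = e2^2 = 1, e2e1 = -e1e2:
Scalar part s = 4*4 + 4*(-5) = 16 + (-20) = -4
Bivector part b = 4*(-5) - 4*4 = -20 - 16 = -36
uv = -4 - 36*e12


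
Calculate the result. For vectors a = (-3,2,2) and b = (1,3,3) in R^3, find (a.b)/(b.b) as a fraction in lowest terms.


Projection coefficient = (a . b) / (b . b)
a . b = (-3)*1 + 2*3 + 2*3
= -3 + 6 + 6 = 9
b . b = 1^2 + 3^2 + 3^2
= 1 + 9 + 9 = 19
Coefficient = 9/19
In lowest terms: 9/19


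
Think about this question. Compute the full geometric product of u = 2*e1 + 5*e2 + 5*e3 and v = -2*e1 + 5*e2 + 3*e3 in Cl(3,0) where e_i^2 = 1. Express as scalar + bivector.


In Cl(3,0): e_i^2 = 1, e_ie_j = -e_je_i for i != j.
Scalar part = u . v = 2*(-2) + 5*5 + 5*3
= -4 + 25 + 15 = 36
e12 coeff = 2*5 - 5*(-2) = 10 - (-10) = 20
e13 coeff = 2*3 - 5*(-2) = 6 - (-10) = 16
e23 coeff = 5*3 - 5*5 = 15 - 25 = -10
uv = 36 + 20*e12 + 16*e13 - 10*e23


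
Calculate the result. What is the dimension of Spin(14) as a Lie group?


Spin(n) double-covers SO(n); both have Lie algebra so(n) of dimension n(n-1)/2.
n = 14
n(n-1) = 14 * 13 = 182
dim Spin(14) = 182/2 = 91


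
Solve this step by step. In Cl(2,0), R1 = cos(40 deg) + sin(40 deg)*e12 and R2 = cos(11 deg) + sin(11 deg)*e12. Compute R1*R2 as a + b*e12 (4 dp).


Same-plane rotors commute and their half-angles add:
R1*R2 = cos(a1 + a2) + sin(a1 + a2)*e12.
a1 + a2 = 40 + 11 = 51 deg
cos(51 deg) = 0.6293
sin(51 deg) = 0.7771
R1*R2 = 0.6293 + 0.7771*e12


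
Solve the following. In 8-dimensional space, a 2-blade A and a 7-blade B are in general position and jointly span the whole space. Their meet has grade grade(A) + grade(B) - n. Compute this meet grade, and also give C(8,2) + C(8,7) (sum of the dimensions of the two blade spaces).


Meet grade = grade(A) + grade(B) - n
= 2 + 7 - 8 = 1
C(8,2) = 28
C(8,7) = 8
dim_A + dim_B = 28 + 8 = 36


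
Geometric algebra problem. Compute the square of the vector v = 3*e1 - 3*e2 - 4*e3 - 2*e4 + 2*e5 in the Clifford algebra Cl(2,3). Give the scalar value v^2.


v^2 = sum of c_i^2 * e_i^2
Positive signature terms (e_i^2 = +1): 3^2 + (-3)^2 = 18
Negative signature terms (e_j^2 = -1): (-4)^2 + (-2)^2 + 2^2 = 24
v^2 = 18 - 24 = -6


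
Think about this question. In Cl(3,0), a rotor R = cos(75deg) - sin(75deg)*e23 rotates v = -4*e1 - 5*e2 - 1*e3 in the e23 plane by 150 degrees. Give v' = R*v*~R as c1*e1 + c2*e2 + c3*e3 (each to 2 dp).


Rotor R = cos(75deg) - sin(75deg)*e23
Rotation angle theta = 2 * 75 = 150 degrees in the e23 plane (e2 -> e3).
The component perpendicular to the plane (e1) is invariant: v'_1 = v1 = -4.00
cos(150deg) = -0.8660, sin(150deg) = 0.5000
v'_2 = v2*cos(theta) - v3*sin(theta) = -5*(-0.8660) - (-1)*0.5000 = 4.83
v'_3 = v2*sin(theta) + v3*cos(theta) = -5*0.5000 + (-1)*(-0.8660) = -1.63
v' = -4.00*e1 + 4.83*e2 - 1.63*e3


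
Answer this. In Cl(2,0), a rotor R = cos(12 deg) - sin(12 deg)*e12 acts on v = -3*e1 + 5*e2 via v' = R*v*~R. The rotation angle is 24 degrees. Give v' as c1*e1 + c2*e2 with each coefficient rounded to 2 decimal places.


Rotor R = cos(12deg) - sin(12deg)*e12
Rotation angle theta = 2 * 12 = 24 degrees
v' = R*v*~R rotates v by theta.
cos(24deg) = 0.9135, sin(24deg) = 0.4067
v'_1 = -3*cos(24deg) - 5*sin(24deg)
= -3*0.9135 - 5*0.4067
= -4.77
v'_2 = -3*sin(24deg) + 5*cos(24deg)
= -3*0.4067 + 5*0.9135
= 3.35
v' = -4.77*e1 + 3.35*e2


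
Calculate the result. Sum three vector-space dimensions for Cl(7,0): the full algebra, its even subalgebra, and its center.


n = 7 + 0 = 7
Total dim = 2^7 = 128
Even subalgebra dim = 2^6 = 64
n is odd, so center dim = 2
Sum = 128 + 64 + 2 = 194


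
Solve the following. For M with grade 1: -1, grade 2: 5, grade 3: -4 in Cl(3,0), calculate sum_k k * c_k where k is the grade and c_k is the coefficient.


Grade-weighted sum = sum of grade_k * coefficient_k
1*(-1) = -1
2*5 = 10
3*(-4) = -12
Total = -1 + 10 + (-12) = -3


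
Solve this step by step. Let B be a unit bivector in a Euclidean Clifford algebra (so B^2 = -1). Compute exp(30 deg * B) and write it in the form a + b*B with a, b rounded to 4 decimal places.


For a unit bivector B with B^2 = -1, the exponential series gives
e^(theta*B) = cos(theta) + sin(theta)*B (the GA analogue of Euler's formula).
theta = 30 degrees = 0.523599 rad
cos(30 deg) = 0.8660
sin(30 deg) = 0.5000
exp(theta*B) = 0.8660 + 0.5000*B


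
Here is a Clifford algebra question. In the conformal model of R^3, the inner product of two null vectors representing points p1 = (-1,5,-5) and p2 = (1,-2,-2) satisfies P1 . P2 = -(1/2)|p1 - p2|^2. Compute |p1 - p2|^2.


p1 - p2 = (-2, 7, -3)
|p1 - p2|^2 = (-2)^2 + 7^2 + (-3)^2
= 4 + 49 + 9
= 62


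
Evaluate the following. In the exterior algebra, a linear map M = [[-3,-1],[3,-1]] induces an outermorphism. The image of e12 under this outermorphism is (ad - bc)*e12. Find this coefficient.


The outermorphism of a linear map f sends e1^e2 to f(e1)^f(e2).
f(e1) = -3*e1 + 3*e2
f(e2) = -1*e1 - 1*e2
f(e1) ^ f(e2) = (-3*e1 + 3*e2) ^ (-1*e1 - 1*e2)
= (-3)*(-1)*e12 + 3*(-1)*e21
= (3 - (-3))*e12
= 6*e12
Coefficient = 6


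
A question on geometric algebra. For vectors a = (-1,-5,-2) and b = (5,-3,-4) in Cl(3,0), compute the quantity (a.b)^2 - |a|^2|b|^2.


a . b = (-1)*5 + (-5)*(-3) + (-2)*(-4)
= -5 + 15 + 8 = 18
|a|^2 = (-1)^2 + (-5)^2 + (-2)^2 = 30
|b|^2 = 5^2 + (-3)^2 + (-4)^2 = 50
(a.b)^2 = 18^2 = 324
|a|^2 * |b|^2 = 30 * 50 = 1500
Result = 324 - 1500 = -1176


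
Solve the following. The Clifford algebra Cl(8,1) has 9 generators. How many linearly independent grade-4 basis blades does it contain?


Number of grade-k basis blades in Cl(p,q) with n = p + q is C(n, k).
n = 8 + 1 = 9
C(9, 4) = 9! / (4! * 5!)
= 362880 / (24 * 120)
= 126


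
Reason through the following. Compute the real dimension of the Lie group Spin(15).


Spin(n) double-covers SO(n); both have Lie algebra so(n) of dimension n(n-1)/2.
n = 15
n(n-1) = 15 * 14 = 210
dim Spin(15) = 210/2 = 105


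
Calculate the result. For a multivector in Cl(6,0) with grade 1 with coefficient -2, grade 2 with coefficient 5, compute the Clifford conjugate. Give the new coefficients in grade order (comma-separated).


Clifford conjugate sign for grade k: (-1)^(k(k+1)/2)
Grade 1: (-1)^(1*2/2) = (-1)^1 = -1, coeff -2 -> 2
Grade 2: (-1)^(2*3/2) = (-1)^3 = -1, coeff 5 -> -5
Conjugated coefficients: 2, -5


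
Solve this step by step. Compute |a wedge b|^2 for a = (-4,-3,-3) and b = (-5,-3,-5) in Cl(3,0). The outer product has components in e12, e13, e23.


a wedge b = (a1*b2 - a2*b1)*e12 + (a1*b3 - a3*b1)*e13 + (a2*b3 - a3*b2)*e23
e12 coeff: (-4)*(-3) - (-3)*(-5) = 12 - 15 = -3
e13 coeff: (-4)*(-5) - (-3)*(-5) = 20 - 15 = 5
e23 coeff: (-3)*(-5) - (-3)*(-3) = 15 - 9 = 6
|a wedge b|^2 = (-3)^2 + 5^2 + 6^2
= 9 + 25 + 36
= 70
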